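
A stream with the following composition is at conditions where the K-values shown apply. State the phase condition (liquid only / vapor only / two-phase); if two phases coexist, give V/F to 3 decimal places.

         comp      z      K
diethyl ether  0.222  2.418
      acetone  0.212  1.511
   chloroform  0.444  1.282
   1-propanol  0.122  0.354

ΣzᵢKᵢ = 1.470; Σzᵢ/Kᵢ = 0.923.
Since Σzᵢ/Kᵢ < 1 the mixture is above its dew point — single vapor phase.

vapor only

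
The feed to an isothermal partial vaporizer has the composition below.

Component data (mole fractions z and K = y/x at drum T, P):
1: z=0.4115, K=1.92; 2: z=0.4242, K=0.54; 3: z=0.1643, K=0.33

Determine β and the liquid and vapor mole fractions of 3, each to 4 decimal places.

Newton iteration, β⁰ = 0.36:
  β = 0.3600: g = -0.09454, g' = -0.4536 → β = 0.1516
  β = 0.1516: g = -0.00003, g' = -0.4634 → β = 0.1515
Converged at β = 0.1515.
Compositions from xᵢ = zᵢ/(1+β(Kᵢ−1)), yᵢ = Kᵢxᵢ:
  1: x = 0.3612, y = 0.6934
  2: x = 0.4560, y = 0.2462
  3: x = 0.1829, y = 0.0603

β = 0.1515, x_3 = 0.1829, y_3 = 0.0603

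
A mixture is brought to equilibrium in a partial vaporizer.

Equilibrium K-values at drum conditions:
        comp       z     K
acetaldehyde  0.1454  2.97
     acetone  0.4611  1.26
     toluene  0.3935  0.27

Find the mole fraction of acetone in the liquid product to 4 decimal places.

x_acetone = 0.4413

Let ψ = V/F and solve Σ zᵢ(Kᵢ−1)/(1+ψ(Kᵢ−1)) = 0.
g(0) = ΣzᵢKᵢ − 1 = 0.1191 and g(1) = 1 − Σzᵢ/Kᵢ = -0.8723, so a root lies in (0, 1).
Newton iteration, ψ⁰ = 0.35:
  ψ = 0.3500: g = -0.10641, g' = -0.6022 → ψ = 0.1733
  ψ = 0.1733: g = -0.00060, g' = -0.6170 → ψ = 0.1723
Converged at ψ = 0.1723.
Compositions from xᵢ = zᵢ/(1+ψ(Kᵢ−1)), yᵢ = Kᵢxᵢ:
  acetaldehyde: x = 0.1086, y = 0.3224
  acetone: x = 0.4413, y = 0.5561
  toluene: x = 0.4501, y = 0.1215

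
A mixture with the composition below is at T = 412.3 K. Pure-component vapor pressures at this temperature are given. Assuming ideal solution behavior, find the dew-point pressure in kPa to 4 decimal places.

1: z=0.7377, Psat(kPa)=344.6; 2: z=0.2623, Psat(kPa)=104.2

Pdew = 214.6836 kPa

At the dew point ψ → 1, so Σzᵢ/Kᵢ = 1 with Kᵢ = Pᵢˢᵃᵗ/P ⇒ 1/P = Σzᵢ/Pᵢˢᵃᵗ.
1/P = 0.7377/344.6 + 0.2623/104.2 = 0.0046580 ⇒ P = 214.6836 kPa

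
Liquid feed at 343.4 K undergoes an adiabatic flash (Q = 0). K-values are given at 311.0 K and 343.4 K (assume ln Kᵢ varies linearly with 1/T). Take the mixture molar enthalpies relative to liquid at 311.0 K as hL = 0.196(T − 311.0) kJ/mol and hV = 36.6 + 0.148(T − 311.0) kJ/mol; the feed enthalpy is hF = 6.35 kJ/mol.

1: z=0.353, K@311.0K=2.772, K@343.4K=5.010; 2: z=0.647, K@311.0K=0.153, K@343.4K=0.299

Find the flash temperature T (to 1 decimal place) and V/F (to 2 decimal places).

Adiabatic flash: solve Rachford–Rice at each trial T, then check hF = ψ·hV(T) + (1−ψ)·hL(T).
  T = 311.0 K: K = (2.772, 0.153), RR gives ψ = 0.052, H_out = 1.890 kJ/mol
  T = 343.4 K: K = (5.010, 0.299), RR gives ψ = 0.342, H_out = 18.343 kJ/mol
  T = 327.2 K: K = (3.782, 0.217), RR gives ψ = 0.218, H_out = 11.002 kJ/mol
  T = 319.1 K: K = (3.250, 0.183), RR gives ψ = 0.145, H_out = 6.827 kJ/mol
  T = 315.1 K: K = (3.008, 0.168), RR gives ψ = 0.102, H_out = 4.514 kJ/mol
  T = 317.1 K: K = (3.128, 0.175), RR gives ψ = 0.124, H_out = 5.697 kJ/mol
  T = 318.1 K: K = (3.189, 0.179), RR gives ψ = 0.134, H_out = 6.268 kJ/mol
Linear interpolation between T = 318.1 (H_out = 6.268) and T = 319.1 (H_out = 6.827) on hF = 6.35 gives T ≈ 318.2 K, at which ψ = 0.14.

T = 318.2 K, V/F = 0.14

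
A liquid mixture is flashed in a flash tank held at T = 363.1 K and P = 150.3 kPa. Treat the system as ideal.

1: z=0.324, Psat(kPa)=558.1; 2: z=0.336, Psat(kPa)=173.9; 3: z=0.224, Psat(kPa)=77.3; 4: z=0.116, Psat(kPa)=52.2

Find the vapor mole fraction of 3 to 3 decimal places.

y_3 = 0.185

Raoult's law: Kᵢ = Pᵢˢᵃᵗ/P = Pᵢˢᵃᵗ/150.3.
  K_1 = 558.1/150.3 = 3.71324, K_2 = 173.9/150.3 = 1.15702, K_3 = 77.3/150.3 = 0.51430, K_4 = 52.2/150.3 = 0.34731
Newton iteration, V/F⁰ = 0.5:
  V/F = 0.500: g = 0.1659, g' = -0.638 → V/F = 0.760
  V/F = 0.760: g = 0.0115, g' = -0.588 → V/F = 0.780
Converged at V/F = 0.780.
Compositions from xᵢ = zᵢ/(1+V/F(Kᵢ−1)), yᵢ = Kᵢxᵢ:
  1: x = 0.104, y = 0.386
  2: x = 0.299, y = 0.346
  3: x = 0.360, y = 0.185
  4: x = 0.236, y = 0.082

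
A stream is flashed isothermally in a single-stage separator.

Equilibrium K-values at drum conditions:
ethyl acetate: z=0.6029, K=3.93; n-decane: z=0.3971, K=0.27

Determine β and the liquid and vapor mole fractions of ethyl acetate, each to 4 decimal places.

β = 0.6904, x_ethyl acetate = 0.1995, y_ethyl acetate = 0.7839

Material balance + equilibrium reduce to Σ zᵢ(Kᵢ−1)/(1+β(Kᵢ−1)) = 0.
Check two-phase: ΣzᵢKᵢ = 2.4766 > 1 and Σzᵢ/Kᵢ = 1.6242 > 1, so g(0) = 1.4766 > 0 and g(1) = -0.6242 < 0.
Binary case is linear: z₁(K₁−1)(1+β(K₂−1)) + z₂(K₂−1)(1+β(K₁−1)) = 0
⇒ β = [z₁(K₁−1)+z₂(K₂−1)] / [−(K₁−1)(K₂−1)] = 1.47661/2.13890 = 0.6904
Compositions from xᵢ = zᵢ/(1+β(Kᵢ−1)), yᵢ = Kᵢxᵢ:
  ethyl acetate: x = 0.1995, y = 0.7839
  n-decane: x = 0.8005, y = 0.2161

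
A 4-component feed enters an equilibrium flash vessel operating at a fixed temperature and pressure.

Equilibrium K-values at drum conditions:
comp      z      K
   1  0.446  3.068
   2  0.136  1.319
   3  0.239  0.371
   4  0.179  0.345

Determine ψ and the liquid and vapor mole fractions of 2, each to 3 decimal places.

ψ = 0.616, x_2 = 0.114, y_2 = 0.150

Material balance + equilibrium reduce to Σ zᵢ(Kᵢ−1)/(1+ψ(Kᵢ−1)) = 0.
g(0) = ΣzᵢKᵢ − 1 = 0.698 and g(1) = 1 − Σzᵢ/Kᵢ = -0.412, so a root lies in (0, 1).
Iterate (Newton) starting at ψ = 0.5:
  ψ = 0.500: g = 0.0972, g' = -0.842 → ψ = 0.615
  ψ = 0.615: g = 0.0004, g' = -0.846 → ψ = 0.616
Converged at ψ = 0.616.
Compositions from xᵢ = zᵢ/(1+ψ(Kᵢ−1)), yᵢ = Kᵢxᵢ:
  1: x = 0.196, y = 0.602
  2: x = 0.114, y = 0.150
  3: x = 0.390, y = 0.145
  4: x = 0.300, y = 0.104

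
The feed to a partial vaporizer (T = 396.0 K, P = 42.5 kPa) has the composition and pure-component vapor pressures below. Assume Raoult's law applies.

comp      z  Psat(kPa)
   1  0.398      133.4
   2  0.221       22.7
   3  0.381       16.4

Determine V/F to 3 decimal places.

Raoult's law: Kᵢ = Pᵢˢᵃᵗ/P = Pᵢˢᵃᵗ/42.5.
  K_1 = 133.4/42.5 = 3.13882, K_2 = 22.7/42.5 = 0.53412, K_3 = 16.4/42.5 = 0.38588
Material balance + equilibrium reduce to Σ zᵢ(Kᵢ−1)/(1+V/F(Kᵢ−1)) = 0.
g(0) = ΣzᵢKᵢ − 1 = 0.514 and g(1) = 1 − Σzᵢ/Kᵢ = -0.528, so a root lies in (0, 1).
Newton iteration, V/F⁰ = 0.34:
  V/F = 0.340: g = 0.0748, g' = -0.908 → V/F = 0.422
  V/F = 0.422: g = 0.0031, g' = -0.839 → V/F = 0.426
Converged at V/F = 0.426.

V/F = 0.426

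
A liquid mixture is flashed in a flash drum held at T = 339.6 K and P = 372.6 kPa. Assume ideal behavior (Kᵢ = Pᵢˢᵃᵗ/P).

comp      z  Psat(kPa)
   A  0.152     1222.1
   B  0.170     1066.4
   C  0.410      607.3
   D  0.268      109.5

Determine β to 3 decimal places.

β = 0.786

Raoult's law: Kᵢ = Pᵢˢᵃᵗ/P = Pᵢˢᵃᵗ/372.6.
  K_A = 1222.1/372.6 = 3.27992, K_B = 1066.4/372.6 = 2.86205, K_C = 607.3/372.6 = 1.62990, K_D = 109.5/372.6 = 0.29388
Let β = V/F and solve Σ zᵢ(Kᵢ−1)/(1+β(Kᵢ−1)) = 0.
g(0) = ΣzᵢKᵢ − 1 = 0.732 and g(1) = 1 − Σzᵢ/Kᵢ = -0.269, so a root lies in (0, 1).
Newton–Raphson from β = 0.37:
  β = 0.370: g = 0.3287, g' = -0.791 → β = 0.786
Converged at β = 0.786.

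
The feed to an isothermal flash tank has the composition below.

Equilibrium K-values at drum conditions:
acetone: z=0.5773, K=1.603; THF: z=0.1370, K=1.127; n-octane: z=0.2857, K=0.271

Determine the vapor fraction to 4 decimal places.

Material balance + equilibrium reduce to Σ zᵢ(Kᵢ−1)/(1+ψ(Kᵢ−1)) = 0.
Feasibility: ΣzᵢKᵢ = 1.1572, Σzᵢ/Kᵢ = 1.5359 — both > 1, two phases present.
Iterate (Newton) starting at ψ = 0.5:
  ψ = 0.5000: g = -0.04390, g' = -0.5018 → ψ = 0.4125
  ψ = 0.4125: g = -0.00254, g' = -0.4471 → ψ = 0.4068
Converged at ψ = 0.4068.

ψ = 0.4068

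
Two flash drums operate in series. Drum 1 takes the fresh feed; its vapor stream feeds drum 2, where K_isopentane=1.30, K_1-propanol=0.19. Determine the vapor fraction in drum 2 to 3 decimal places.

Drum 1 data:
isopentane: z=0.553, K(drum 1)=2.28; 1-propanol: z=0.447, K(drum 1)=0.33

V/F (drum 2) = 0.245

Drum 1:
Rachford–Rice: g(ψ₁) = Σ zᵢ(Kᵢ−1)/(1+ψ₁(Kᵢ−1)) = 0.
g(0) = ΣzᵢKᵢ − 1 = 0.408 and g(1) = 1 − Σzᵢ/Kᵢ = -0.597, so a root lies in (0, 1).
Binary case is linear: z₁(K₁−1)(1+ψ₁(K₂−1)) + z₂(K₂−1)(1+ψ₁(K₁−1)) = 0
⇒ ψ₁ = [z₁(K₁−1)+z₂(K₂−1)] / [−(K₁−1)(K₂−1)] = 0.4083/0.8576 = 0.476
Drum-1 compositions:
  isopentane: x = 0.344, y = 0.783
  1-propanol: x = 0.656, y = 0.217
Drum-2 feed = drum-1 vapor: z₂ = (0.7834, 0.2166).
Drum 2:
Material balance + equilibrium reduce to Σ zᵢ(Kᵢ−1)/(1+ψ₂(Kᵢ−1)) = 0.
Feasibility: ΣzᵢKᵢ = 1.060, Σzᵢ/Kᵢ = 1.743 — both > 1, two phases present.
Binary case is linear: z₁(K₁−1)(1+ψ₂(K₂−1)) + z₂(K₂−1)(1+ψ₂(K₁−1)) = 0
⇒ ψ₂ = [z₁(K₁−1)+z₂(K₂−1)] / [−(K₁−1)(K₂−1)] = 0.0596/0.2430 = 0.245
  isopentane: x = 0.730, y = 0.949
  1-propanol: x = 0.270, y = 0.051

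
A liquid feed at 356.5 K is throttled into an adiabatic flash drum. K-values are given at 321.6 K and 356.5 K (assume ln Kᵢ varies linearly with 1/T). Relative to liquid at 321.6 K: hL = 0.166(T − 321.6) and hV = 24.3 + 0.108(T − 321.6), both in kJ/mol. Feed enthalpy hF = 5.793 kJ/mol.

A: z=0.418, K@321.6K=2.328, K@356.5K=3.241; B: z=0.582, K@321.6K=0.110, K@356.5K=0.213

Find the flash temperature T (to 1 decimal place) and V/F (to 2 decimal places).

T = 335.9 K, V/F = 0.15

Adiabatic flash: solve Rachford–Rice at each trial T, then check hF = ψ·hV(T) + (1−ψ)·hL(T).
  T = 321.6 K: K = (2.328, 0.110), RR gives ψ = 0.031, H_out = 0.763 kJ/mol
  T = 356.5 K: K = (3.241, 0.213), RR gives ψ = 0.271, H_out = 11.840 kJ/mol
  T = 339.1 K: K = (2.772, 0.156), RR gives ψ = 0.167, H_out = 6.786 kJ/mol
  T = 330.4 K: K = (2.547, 0.132), RR gives ψ = 0.105, H_out = 3.964 kJ/mol
  T = 334.8 K: K = (2.660, 0.144), RR gives ψ = 0.137, H_out = 5.425 kJ/mol
  T = 337.0 K: K = (2.717, 0.150), RR gives ψ = 0.153, H_out = 6.129 kJ/mol
Linear interpolation between T = 334.8 (H_out = 5.425) and T = 337.0 (H_out = 6.129) on hF = 5.793 gives T ≈ 335.9 K, at which ψ = 0.15.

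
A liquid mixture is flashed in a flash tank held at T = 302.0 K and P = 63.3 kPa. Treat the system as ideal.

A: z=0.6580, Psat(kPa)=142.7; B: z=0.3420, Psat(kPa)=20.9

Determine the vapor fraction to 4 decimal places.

ψ = 0.7097

Raoult's law: Kᵢ = Pᵢˢᵃᵗ/P = Pᵢˢᵃᵗ/63.3.
  K_A = 142.7/63.3 = 2.254344, K_B = 20.9/63.3 = 0.330174
Newton iteration, ψ⁰ = 0.5:
  ψ = 0.5000: g = 0.16280, g' = -0.7379 → ψ = 0.7206
  ψ = 0.7206: g = -0.00932, g' = -0.8590 → ψ = 0.7098
  ψ = 0.7098: g = -0.00006, g' = -0.8473 → ψ = 0.7097
Converged at ψ = 0.7097.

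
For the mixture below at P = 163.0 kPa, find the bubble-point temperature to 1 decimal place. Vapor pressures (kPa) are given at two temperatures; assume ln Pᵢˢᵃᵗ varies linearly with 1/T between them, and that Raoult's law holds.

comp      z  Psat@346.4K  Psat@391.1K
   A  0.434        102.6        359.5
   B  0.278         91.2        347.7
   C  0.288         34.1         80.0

T = 370.9 K

Bubble-point temperature: ΣzᵢPᵢˢᵃᵗ(T) = P. Interpolate ln Pᵢˢᵃᵗ = aᵢ + bᵢ/T.
  T = 346.4 K: ΣzᵢPᵢˢᵃᵗ = 79.70 kPa
  T = 391.1 K: ΣzᵢPᵢˢᵃᵗ = 275.72 kPa
  T = 368.8 K: ΣzᵢPᵢˢᵃᵗ = 153.78 kPa
  T = 380.0 K: ΣzᵢPᵢˢᵃᵗ = 207.86 kPa
  T = 374.4 K: ΣzᵢPᵢˢᵃᵗ = 179.17 kPa
  T = 371.6 K: ΣzᵢPᵢˢᵃᵗ = 166.08 kPa
Interpolating between 368.8 K and 371.6 K gives T ≈ 370.9 K.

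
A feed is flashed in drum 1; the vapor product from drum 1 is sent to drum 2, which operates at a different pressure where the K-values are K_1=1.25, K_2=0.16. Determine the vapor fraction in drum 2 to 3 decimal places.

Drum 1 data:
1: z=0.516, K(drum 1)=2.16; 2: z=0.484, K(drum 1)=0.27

Drum 1:
Rachford–Rice: g(ψ₁) = Σ zᵢ(Kᵢ−1)/(1+ψ₁(Kᵢ−1)) = 0.
Feasibility: ΣzᵢKᵢ = 1.245, Σzᵢ/Kᵢ = 2.031 — both > 1, two phases present.
Binary case is linear: z₁(K₁−1)(1+ψ₁(K₂−1)) + z₂(K₂−1)(1+ψ₁(K₁−1)) = 0
⇒ ψ₁ = [z₁(K₁−1)+z₂(K₂−1)] / [−(K₁−1)(K₂−1)] = 0.2452/0.8468 = 0.290
Drum-1 compositions:
  1: x = 0.386, y = 0.834
  2: x = 0.614, y = 0.166
Drum-2 feed = drum-1 vapor: z₂ = (0.8343, 0.1657).
Drum 2:
Newton iteration, ψ₂⁰ = 0.61:
  ψ₂ = 0.610: g = -0.1045, g' = -0.531 → ψ₂ = 0.413
  ψ₂ = 0.413: g = -0.0242, g' = -0.317 → ψ₂ = 0.337
  ψ₂ = 0.337: g = -0.0018, g' = -0.272 → ψ₂ = 0.330
Converged at ψ₂ = 0.330.
  1: x = 0.771, y = 0.963
  2: x = 0.229, y = 0.037

V/F (drum 2) = 0.330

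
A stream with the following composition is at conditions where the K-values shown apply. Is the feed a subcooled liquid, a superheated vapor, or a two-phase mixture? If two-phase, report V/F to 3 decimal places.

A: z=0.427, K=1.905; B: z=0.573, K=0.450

ΣzᵢKᵢ = 1.071; Σzᵢ/Kᵢ = 1.497.
Both exceed 1, so a two-phase solution exists.
Binary case is linear: z₁(K₁−1)(1+ψ(K₂−1)) + z₂(K₂−1)(1+ψ(K₁−1)) = 0
⇒ ψ = [z₁(K₁−1)+z₂(K₂−1)] / [−(K₁−1)(K₂−1)] = 0.0713/0.4978 = 0.143

two-phase, V/F = 0.143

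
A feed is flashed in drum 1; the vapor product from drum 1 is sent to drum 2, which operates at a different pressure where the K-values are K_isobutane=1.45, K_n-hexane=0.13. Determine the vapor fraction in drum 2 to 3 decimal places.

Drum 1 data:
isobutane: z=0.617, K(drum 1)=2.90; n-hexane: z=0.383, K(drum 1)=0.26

Drum 1:
Let ψ₁ = V/F and solve Σ zᵢ(Kᵢ−1)/(1+ψ₁(Kᵢ−1)) = 0.
Feasibility: ΣzᵢKᵢ = 1.889, Σzᵢ/Kᵢ = 1.686 — both > 1, two phases present.
Binary case is linear: z₁(K₁−1)(1+ψ₁(K₂−1)) + z₂(K₂−1)(1+ψ₁(K₁−1)) = 0
⇒ ψ₁ = [z₁(K₁−1)+z₂(K₂−1)] / [−(K₁−1)(K₂−1)] = 0.8889/1.4060 = 0.632
Drum-1 compositions:
  isobutane: x = 0.280, y = 0.813
  n-hexane: x = 0.720, y = 0.187
Drum-2 feed = drum-1 vapor: z₂ = (0.8129, 0.1871).
Drum 2:
Rachford–Rice: g(ψ₂) = Σ zᵢ(Kᵢ−1)/(1+ψ₂(Kᵢ−1)) = 0.
Feasibility: ΣzᵢKᵢ = 1.203, Σzᵢ/Kᵢ = 2.000 — both > 1, two phases present.
Newton iteration, ψ₂⁰ = 0.6:
  ψ₂ = 0.600: g = -0.0525, g' = -0.722 → ψ₂ = 0.527
  ψ₂ = 0.527: g = -0.0051, g' = -0.591 → ψ₂ = 0.519
Converged at ψ₂ = 0.519.
  isobutane: x = 0.659, y = 0.956
  n-hexane: x = 0.341, y = 0.044

V/F (drum 2) = 0.519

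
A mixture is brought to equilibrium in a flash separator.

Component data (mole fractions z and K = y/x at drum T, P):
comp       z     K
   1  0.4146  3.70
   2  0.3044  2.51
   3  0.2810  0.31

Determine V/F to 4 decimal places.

V/F = 0.9073

Rachford–Rice: g(V/F) = Σ zᵢ(Kᵢ−1)/(1+V/F(Kᵢ−1)) = 0.
Feasibility: ΣzᵢKᵢ = 2.3852, Σzᵢ/Kᵢ = 1.1398 — both > 1, two phases present.
Iterate (Newton) starting at V/F = 0.57:
  V/F = 0.5700: g = 0.36834, g' = -1.0328 → V/F = 0.9266
  V/F = 0.9266: g = -0.02643, g' = -1.3958 → V/F = 0.9077
  V/F = 0.9077: g = -0.00058, g' = -1.3354 → V/F = 0.9073
Converged at V/F = 0.9073.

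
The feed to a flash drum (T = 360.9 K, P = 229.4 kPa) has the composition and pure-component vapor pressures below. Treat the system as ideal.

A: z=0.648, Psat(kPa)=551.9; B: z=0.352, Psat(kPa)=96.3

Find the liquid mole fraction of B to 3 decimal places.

Raoult's law: Kᵢ = Pᵢˢᵃᵗ/P = Pᵢˢᵃᵗ/229.4.
  K_A = 551.9/229.4 = 2.40584, K_B = 96.3/229.4 = 0.41979
Let ψ = V/F and solve Σ zᵢ(Kᵢ−1)/(1+ψ(Kᵢ−1)) = 0.
g(0) = ΣzᵢKᵢ − 1 = 0.707 and g(1) = 1 − Σzᵢ/Kᵢ = -0.108, so a root lies in (0, 1).
Binary case is linear: z₁(K₁−1)(1+ψ(K₂−1)) + z₂(K₂−1)(1+ψ(K₁−1)) = 0
⇒ ψ = [z₁(K₁−1)+z₂(K₂−1)] / [−(K₁−1)(K₂−1)] = 0.7068/0.8157 = 0.866
Compositions from xᵢ = zᵢ/(1+ψ(Kᵢ−1)), yᵢ = Kᵢxᵢ:
  A: x = 0.292, y = 0.703
  B: x = 0.708, y = 0.297

x_B = 0.708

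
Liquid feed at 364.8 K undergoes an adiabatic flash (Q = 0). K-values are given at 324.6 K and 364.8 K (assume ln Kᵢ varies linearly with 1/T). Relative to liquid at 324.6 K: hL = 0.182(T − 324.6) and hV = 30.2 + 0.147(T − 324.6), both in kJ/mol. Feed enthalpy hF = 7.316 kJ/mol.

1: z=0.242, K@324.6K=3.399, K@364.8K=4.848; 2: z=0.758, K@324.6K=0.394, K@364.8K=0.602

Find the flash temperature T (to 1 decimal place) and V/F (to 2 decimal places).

T = 336.6 K, V/F = 0.17

Adiabatic flash: solve Rachford–Rice at each trial T, then check hF = ψ·hV(T) + (1−ψ)·hL(T).
  T = 324.6 K: K = (3.399, 0.394), RR gives ψ = 0.083, H_out = 2.518 kJ/mol
  T = 364.8 K: K = (4.848, 0.602), RR gives ψ = 0.411, H_out = 19.152 kJ/mol
  T = 344.7 K: K = (4.102, 0.493), RR gives ψ = 0.233, H_out = 10.531 kJ/mol
  T = 334.6 K: K = (3.743, 0.442), RR gives ψ = 0.157, H_out = 6.516 kJ/mol
  T = 339.6 K: K = (3.919, 0.467), RR gives ψ = 0.194, H_out = 8.496 kJ/mol
  T = 337.1 K: K = (3.830, 0.454), RR gives ψ = 0.176, H_out = 7.506 kJ/mol
  T = 335.9 K: K = (3.788, 0.448), RR gives ψ = 0.167, H_out = 7.031 kJ/mol
Linear interpolation between T = 335.9 (H_out = 7.031) and T = 337.1 (H_out = 7.506) on hF = 7.316 gives T ≈ 336.6 K, at which ψ = 0.17.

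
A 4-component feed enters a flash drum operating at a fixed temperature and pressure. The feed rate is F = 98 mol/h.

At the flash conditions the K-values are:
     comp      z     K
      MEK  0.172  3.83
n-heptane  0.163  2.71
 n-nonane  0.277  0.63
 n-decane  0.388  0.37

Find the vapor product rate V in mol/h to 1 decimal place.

Material balance + equilibrium reduce to Σ zᵢ(Kᵢ−1)/(1+β(Kᵢ−1)) = 0.
Check two-phase: ΣzᵢKᵢ = 1.419 > 1 and Σzᵢ/Kᵢ = 1.593 > 1, so g(0) = 0.419 > 0 and g(1) = -0.593 < 0.
Newton iteration, β⁰ = 0.45:
  β = 0.450: g = -0.0925, g' = -0.773 → β = 0.330
  β = 0.330: g = 0.0042, g' = -0.857 → β = 0.335
Converged at β = 0.335.
Then V = β·F = 0.3353·98 = 32.9 mol/h and L = F − V = 65.1 mol/h.

V = 32.9 mol/h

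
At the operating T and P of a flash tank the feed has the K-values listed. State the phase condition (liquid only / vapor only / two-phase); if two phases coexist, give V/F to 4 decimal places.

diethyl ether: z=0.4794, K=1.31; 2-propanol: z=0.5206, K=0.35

liquid only

ΣzᵢKᵢ = 0.8102; Σzᵢ/Kᵢ = 1.8534.
Since ΣzᵢKᵢ < 1 the mixture is below its bubble point — single liquid phase.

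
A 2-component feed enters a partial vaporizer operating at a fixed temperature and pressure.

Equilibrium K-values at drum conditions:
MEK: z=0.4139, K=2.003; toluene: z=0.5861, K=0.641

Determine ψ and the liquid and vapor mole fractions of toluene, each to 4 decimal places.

Rachford–Rice: g(ψ) = Σ zᵢ(Kᵢ−1)/(1+ψ(Kᵢ−1)) = 0.
Feasibility: ΣzᵢKᵢ = 1.2047, Σzᵢ/Kᵢ = 1.1210 — both > 1, two phases present.
Binary case is linear: z₁(K₁−1)(1+ψ(K₂−1)) + z₂(K₂−1)(1+ψ(K₁−1)) = 0
⇒ ψ = [z₁(K₁−1)+z₂(K₂−1)] / [−(K₁−1)(K₂−1)] = 0.20473/0.36008 = 0.5686
Compositions from xᵢ = zᵢ/(1+ψ(Kᵢ−1)), yᵢ = Kᵢxᵢ:
  MEK: x = 0.2636, y = 0.5280
  toluene: x = 0.7364, y = 0.4720

ψ = 0.5686, x_toluene = 0.7364, y_toluene = 0.4720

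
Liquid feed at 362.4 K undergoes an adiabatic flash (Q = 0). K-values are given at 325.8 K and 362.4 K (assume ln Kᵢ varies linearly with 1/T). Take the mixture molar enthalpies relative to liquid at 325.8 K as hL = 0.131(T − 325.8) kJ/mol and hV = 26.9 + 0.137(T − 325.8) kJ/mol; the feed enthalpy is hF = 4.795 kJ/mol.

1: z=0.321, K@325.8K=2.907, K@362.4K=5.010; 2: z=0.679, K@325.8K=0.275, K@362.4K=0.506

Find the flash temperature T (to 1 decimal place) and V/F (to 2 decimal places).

Adiabatic flash: solve Rachford–Rice at each trial T, then check hF = ψ·hV(T) + (1−ψ)·hL(T).
  T = 325.8 K: K = (2.907, 0.275), RR gives ψ = 0.087, H_out = 2.332 kJ/mol
  T = 362.4 K: K = (5.010, 0.506), RR gives ψ = 0.480, H_out = 17.825 kJ/mol
  T = 344.1 K: K = (3.872, 0.379), RR gives ψ = 0.281, H_out = 9.976 kJ/mol
  T = 335.0 K: K = (3.371, 0.325), RR gives ψ = 0.189, H_out = 6.296 kJ/mol
  T = 330.4 K: K = (3.134, 0.299), RR gives ψ = 0.140, H_out = 4.365 kJ/mol
  T = 332.7 K: K = (3.251, 0.312), RR gives ψ = 0.165, H_out = 5.341 kJ/mol
Linear interpolation between T = 330.4 (H_out = 4.365) and T = 332.7 (H_out = 5.341) on hF = 4.795 gives T ≈ 331.4 K, at which ψ = 0.15.

T = 331.4 K, V/F = 0.15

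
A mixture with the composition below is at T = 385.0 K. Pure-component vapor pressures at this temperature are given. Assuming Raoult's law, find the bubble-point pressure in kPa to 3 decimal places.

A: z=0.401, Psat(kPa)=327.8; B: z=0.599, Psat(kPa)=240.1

At the bubble point ψ → 0, so ΣzᵢKᵢ = 1 with Kᵢ = Pᵢˢᵃᵗ/P ⇒ P = ΣzᵢPᵢˢᵃᵗ.
P = 0.401·327.8 + 0.599·240.1 = 275.268 kPa

Pbub = 275.268 kPa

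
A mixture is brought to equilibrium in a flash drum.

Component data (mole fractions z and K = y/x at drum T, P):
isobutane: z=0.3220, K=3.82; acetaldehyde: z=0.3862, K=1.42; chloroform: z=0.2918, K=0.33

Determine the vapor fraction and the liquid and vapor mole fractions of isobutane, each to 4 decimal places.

ψ = 0.7759, x_isobutane = 0.1010, y_isobutane = 0.3858

Let ψ = V/F and solve Σ zᵢ(Kᵢ−1)/(1+ψ(Kᵢ−1)) = 0.
Check two-phase: ΣzᵢKᵢ = 1.8747 > 1 and Σzᵢ/Kᵢ = 1.2405 > 1, so g(0) = 0.8747 > 0 and g(1) = -0.2405 < 0.
Newton–Raphson from ψ = 0.41:
  ψ = 0.4100: g = 0.28995, g' = -0.8494 → ψ = 0.7514
  ψ = 0.7514: g = 0.02073, g' = -0.8338 → ψ = 0.7762
  ψ = 0.7762: g = -0.00031, g' = -0.8593 → ψ = 0.7759
Converged at ψ = 0.7759.
Compositions from xᵢ = zᵢ/(1+ψ(Kᵢ−1)), yᵢ = Kᵢxᵢ:
  isobutane: x = 0.1010, y = 0.3858
  acetaldehyde: x = 0.2913, y = 0.4136
  chloroform: x = 0.6077, y = 0.2005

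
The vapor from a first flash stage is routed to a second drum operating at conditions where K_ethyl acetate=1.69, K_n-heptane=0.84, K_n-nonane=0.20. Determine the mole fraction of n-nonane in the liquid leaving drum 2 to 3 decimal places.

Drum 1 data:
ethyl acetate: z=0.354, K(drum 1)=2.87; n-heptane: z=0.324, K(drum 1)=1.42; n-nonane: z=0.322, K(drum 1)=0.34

Drum 1:
Material balance + equilibrium reduce to Σ zᵢ(Kᵢ−1)/(1+ψ₁(Kᵢ−1)) = 0.
Check two-phase: ΣzᵢKᵢ = 1.586 > 1 and Σzᵢ/Kᵢ = 1.299 > 1, so g(0) = 0.586 > 0 and g(1) = -0.299 < 0.
Newton–Raphson from ψ₁ = 0.6:
  ψ₁ = 0.600: g = 0.0688, g' = -0.696 → ψ₁ = 0.699
  ψ₁ = 0.699: g = -0.0023, g' = -0.750 → ψ₁ = 0.696
Converged at ψ₁ = 0.696.
Drum-1 compositions:
  ethyl acetate: x = 0.154, y = 0.442
  n-heptane: x = 0.251, y = 0.356
  n-nonane: x = 0.595, y = 0.202
Drum-2 feed = drum-1 vapor: z₂ = (0.4415, 0.3560, 0.2024).
Drum 2:
Material balance + equilibrium reduce to Σ zᵢ(Kᵢ−1)/(1+ψ₂(Kᵢ−1)) = 0.
Feasibility: ΣzᵢKᵢ = 1.086, Σzᵢ/Kᵢ = 1.697 — both > 1, two phases present.
Newton–Raphson from ψ₂ = 0.5:
  ψ₂ = 0.500: g = -0.1053, g' = -0.487 → ψ₂ = 0.284
  ψ₂ = 0.284: g = -0.0144, g' = -0.374 → ψ₂ = 0.245
Converged at ψ₂ = 0.245.
  ethyl acetate: x = 0.378, y = 0.638
  n-heptane: x = 0.371, y = 0.311
  n-nonane: x = 0.252, y = 0.050

x_n-nonane (drum 2) = 0.252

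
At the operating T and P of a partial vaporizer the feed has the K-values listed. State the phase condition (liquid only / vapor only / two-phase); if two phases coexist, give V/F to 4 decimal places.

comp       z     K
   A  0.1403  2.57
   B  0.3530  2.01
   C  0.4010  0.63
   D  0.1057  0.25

ΣzᵢKᵢ = 1.3492; Σzᵢ/Kᵢ = 1.2895.
Both exceed 1, so a two-phase solution exists.
Newton iteration, ψ⁰ = 0.5:
  ψ = 0.5000: g = 0.05141, g' = -0.5024 → ψ = 0.6023
  ψ = 0.6023: g = -0.00063, g' = -0.5193 → ψ = 0.6011
Converged at ψ = 0.6011.

two-phase, V/F = 0.6011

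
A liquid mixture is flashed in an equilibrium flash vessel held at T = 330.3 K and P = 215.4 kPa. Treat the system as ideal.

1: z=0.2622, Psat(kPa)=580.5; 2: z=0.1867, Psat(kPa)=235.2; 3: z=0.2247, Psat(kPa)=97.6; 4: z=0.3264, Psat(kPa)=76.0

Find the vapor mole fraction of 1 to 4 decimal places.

y_1 = 0.5598

Raoult's law: Kᵢ = Pᵢˢᵃᵗ/P = Pᵢˢᵃᵗ/215.4.
  K_1 = 580.5/215.4 = 2.694986, K_2 = 235.2/215.4 = 1.091922, K_3 = 97.6/215.4 = 0.453110, K_4 = 76.0/215.4 = 0.352832
Material balance + equilibrium reduce to Σ zᵢ(Kᵢ−1)/(1+V/F(Kᵢ−1)) = 0.
Feasibility: ΣzᵢKᵢ = 1.1275, Σzᵢ/Kᵢ = 1.6893 — both > 1, two phases present.
Newton iteration, V/F⁰ = 0.5:
  V/F = 0.5000: g = -0.22446, g' = -0.6482 → V/F = 0.1537
  V/F = 0.1537: g = 0.00074, g' = -0.7243 → V/F = 0.1548
Converged at V/F = 0.1548.
Compositions from xᵢ = zᵢ/(1+V/F(Kᵢ−1)), yᵢ = Kᵢxᵢ:
  1: x = 0.2077, y = 0.5598
  2: x = 0.1841, y = 0.2010
  3: x = 0.2455, y = 0.1112
  4: x = 0.3627, y = 0.1280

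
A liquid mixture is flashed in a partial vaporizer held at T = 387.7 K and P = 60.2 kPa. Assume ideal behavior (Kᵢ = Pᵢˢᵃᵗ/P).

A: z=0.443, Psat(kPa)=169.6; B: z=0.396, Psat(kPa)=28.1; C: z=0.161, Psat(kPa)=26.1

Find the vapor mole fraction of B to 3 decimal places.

y_B = 0.254

Raoult's law: Kᵢ = Pᵢˢᵃᵗ/P = Pᵢˢᵃᵗ/60.2.
  K_A = 169.6/60.2 = 2.81728, K_B = 28.1/60.2 = 0.46678, K_C = 26.1/60.2 = 0.43355
Material balance + equilibrium reduce to Σ zᵢ(Kᵢ−1)/(1+ψ(Kᵢ−1)) = 0.
Feasibility: ΣzᵢKᵢ = 1.503, Σzᵢ/Kᵢ = 1.377 — both > 1, two phases present.
Iterate (Newton) starting at ψ = 0.36:
  ψ = 0.360: g = 0.1108, g' = -0.789 → ψ = 0.500
  ψ = 0.500: g = 0.0063, g' = -0.711 → ψ = 0.509
Converged at ψ = 0.509.
Compositions from xᵢ = zᵢ/(1+ψ(Kᵢ−1)), yᵢ = Kᵢxᵢ:
  A: x = 0.230, y = 0.648
  B: x = 0.544, y = 0.254
  C: x = 0.226, y = 0.098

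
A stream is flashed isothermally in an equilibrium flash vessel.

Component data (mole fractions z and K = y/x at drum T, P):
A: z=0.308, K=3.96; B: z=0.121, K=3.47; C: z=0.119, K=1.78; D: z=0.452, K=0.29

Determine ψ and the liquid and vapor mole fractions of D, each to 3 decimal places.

ψ = 0.560, x_D = 0.751, y_D = 0.218

Let ψ = V/F and solve Σ zᵢ(Kᵢ−1)/(1+ψ(Kᵢ−1)) = 0.
g(0) = ΣzᵢKᵢ − 1 = 0.982 and g(1) = 1 − Σzᵢ/Kᵢ = -0.738, so a root lies in (0, 1).
Newton iteration, ψ⁰ = 0.5:
  ψ = 0.500: g = 0.0706, g' = -1.172 → ψ = 0.560
Converged at ψ = 0.560.
Compositions from xᵢ = zᵢ/(1+ψ(Kᵢ−1)), yᵢ = Kᵢxᵢ:
  A: x = 0.116, y = 0.459
  B: x = 0.051, y = 0.176
  C: x = 0.083, y = 0.147
  D: x = 0.751, y = 0.218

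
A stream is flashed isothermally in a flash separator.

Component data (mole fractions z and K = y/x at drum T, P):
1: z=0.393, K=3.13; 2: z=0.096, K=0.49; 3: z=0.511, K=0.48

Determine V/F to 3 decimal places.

V/F = 0.473

Rachford–Rice: g(V/F) = Σ zᵢ(Kᵢ−1)/(1+V/F(Kᵢ−1)) = 0.
g(0) = ΣzᵢKᵢ − 1 = 0.522 and g(1) = 1 − Σzᵢ/Kᵢ = -0.386, so a root lies in (0, 1).
Newton–Raphson from V/F = 0.44:
  V/F = 0.440: g = 0.0244, g' = -0.749 → V/F = 0.473
Converged at V/F = 0.473.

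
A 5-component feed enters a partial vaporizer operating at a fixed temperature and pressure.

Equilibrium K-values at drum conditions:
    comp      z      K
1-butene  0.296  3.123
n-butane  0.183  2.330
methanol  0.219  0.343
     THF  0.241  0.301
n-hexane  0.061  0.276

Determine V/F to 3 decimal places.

Rachford–Rice: g(V/F) = Σ zᵢ(Kᵢ−1)/(1+V/F(Kᵢ−1)) = 0.
Feasibility: ΣzᵢKᵢ = 1.515, Σzᵢ/Kᵢ = 1.833 — both > 1, two phases present.
Newton iteration, V/F⁰ = 0.5:
  V/F = 0.500: g = -0.0915, g' = -0.997 → V/F = 0.408
Converged at V/F = 0.408.

V/F = 0.408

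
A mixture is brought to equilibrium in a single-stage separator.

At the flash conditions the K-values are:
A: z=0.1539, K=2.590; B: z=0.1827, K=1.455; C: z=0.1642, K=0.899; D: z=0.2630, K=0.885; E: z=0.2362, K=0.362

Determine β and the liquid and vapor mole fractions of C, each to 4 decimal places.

Rachford–Rice: g(β) = Σ zᵢ(Kᵢ−1)/(1+β(Kᵢ−1)) = 0.
g(0) = ΣzᵢKᵢ − 1 = 0.1303 and g(1) = 1 − Σzᵢ/Kᵢ = -0.3173, so a root lies in (0, 1).
Iterate (Newton) starting at β = 0.5:
  β = 0.5000: g = -0.06680, g' = -0.3589 → β = 0.3139
  β = 0.3139: g = -0.00097, g' = -0.3579 → β = 0.3112
Converged at β = 0.3112.
Compositions from xᵢ = zᵢ/(1+β(Kᵢ−1)), yᵢ = Kᵢxᵢ:
  A: x = 0.1030, y = 0.2667
  B: x = 0.1600, y = 0.2329
  C: x = 0.1695, y = 0.1524
  D: x = 0.2728, y = 0.2414
  E: x = 0.2947, y = 0.1067

β = 0.3112, x_C = 0.1695, y_C = 0.1524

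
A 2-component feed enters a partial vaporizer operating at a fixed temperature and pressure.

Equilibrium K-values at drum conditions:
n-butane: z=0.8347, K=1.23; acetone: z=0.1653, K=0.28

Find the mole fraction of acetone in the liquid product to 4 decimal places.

Binary case is linear: z₁(K₁−1)(1+ψ(K₂−1)) + z₂(K₂−1)(1+ψ(K₁−1)) = 0
⇒ ψ = [z₁(K₁−1)+z₂(K₂−1)] / [−(K₁−1)(K₂−1)] = 0.07296/0.16560 = 0.4406
Compositions from xᵢ = zᵢ/(1+ψ(Kᵢ−1)), yᵢ = Kᵢxᵢ:
  n-butane: x = 0.7579, y = 0.9322
  acetone: x = 0.2421, y = 0.0678

x_acetone = 0.2421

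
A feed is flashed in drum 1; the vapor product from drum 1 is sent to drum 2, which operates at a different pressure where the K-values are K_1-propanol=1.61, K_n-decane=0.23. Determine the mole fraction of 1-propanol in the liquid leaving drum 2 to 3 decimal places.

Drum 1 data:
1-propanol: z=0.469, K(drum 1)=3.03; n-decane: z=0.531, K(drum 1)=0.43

x_1-propanol (drum 2) = 0.558

Drum 1:
Rachford–Rice: g(ψ₁) = Σ zᵢ(Kᵢ−1)/(1+ψ₁(Kᵢ−1)) = 0.
Check two-phase: ΣzᵢKᵢ = 1.649 > 1 and Σzᵢ/Kᵢ = 1.390 > 1, so g(0) = 0.649 > 0 and g(1) = -0.390 < 0.
Binary case is linear: z₁(K₁−1)(1+ψ₁(K₂−1)) + z₂(K₂−1)(1+ψ₁(K₁−1)) = 0
⇒ ψ₁ = [z₁(K₁−1)+z₂(K₂−1)] / [−(K₁−1)(K₂−1)] = 0.6494/1.1571 = 0.561
Drum-1 compositions:
  1-propanol: x = 0.219, y = 0.664
  n-decane: x = 0.781, y = 0.336
Drum-2 feed = drum-1 vapor: z₂ = (0.6643, 0.3357).
Drum 2:
Material balance + equilibrium reduce to Σ zᵢ(Kᵢ−1)/(1+ψ₂(Kᵢ−1)) = 0.
Check two-phase: ΣzᵢKᵢ = 1.147 > 1 and Σzᵢ/Kᵢ = 1.872 > 1, so g(0) = 0.147 > 0 and g(1) = -0.872 < 0.
Binary case is linear: z₁(K₁−1)(1+ψ₂(K₂−1)) + z₂(K₂−1)(1+ψ₂(K₁−1)) = 0
⇒ ψ₂ = [z₁(K₁−1)+z₂(K₂−1)] / [−(K₁−1)(K₂−1)] = 0.1467/0.4697 = 0.312
  1-propanol: x = 0.558, y = 0.898
  n-decane: x = 0.442, y = 0.102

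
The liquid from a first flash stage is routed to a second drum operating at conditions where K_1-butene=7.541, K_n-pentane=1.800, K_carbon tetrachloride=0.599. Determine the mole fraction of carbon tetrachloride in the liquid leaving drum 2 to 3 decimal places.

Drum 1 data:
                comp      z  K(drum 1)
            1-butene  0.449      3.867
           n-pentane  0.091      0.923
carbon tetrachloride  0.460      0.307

x_carbon tetrachloride (drum 2) = 0.884

Drum 1:
Rachford–Rice: g(ψ₁) = Σ zᵢ(Kᵢ−1)/(1+ψ₁(Kᵢ−1)) = 0.
Check two-phase: ΣzᵢKᵢ = 1.961 > 1 and Σzᵢ/Kᵢ = 1.713 > 1, so g(0) = 0.961 > 0 and g(1) = -0.713 < 0.
Iterate (Newton) starting at ψ₁ = 0.43:
  ψ₁ = 0.430: g = 0.1152, g' = -1.189 → ψ₁ = 0.527
  ψ₁ = 0.527: g = 0.0033, g' = -1.134 → ψ₁ = 0.530
Converged at ψ₁ = 0.530.
Drum-1 compositions:
  1-butene: x = 0.178, y = 0.689
  n-pentane: x = 0.095, y = 0.088
  carbon tetrachloride: x = 0.727, y = 0.223
Drum-2 feed = drum-1 liquid: z₂ = (0.1782, 0.0949, 0.7269).
Drum 2:
Newton iteration, ψ₂⁰ = 0.32:
  ψ₂ = 0.320: g = 0.1030, g' = -0.989 → ψ₂ = 0.424
  ψ₂ = 0.424: g = 0.0144, g' = -0.739 → ψ₂ = 0.444
Converged at ψ₂ = 0.444.
  1-butene: x = 0.046, y = 0.344
  n-pentane: x = 0.070, y = 0.126
  carbon tetrachloride: x = 0.884, y = 0.530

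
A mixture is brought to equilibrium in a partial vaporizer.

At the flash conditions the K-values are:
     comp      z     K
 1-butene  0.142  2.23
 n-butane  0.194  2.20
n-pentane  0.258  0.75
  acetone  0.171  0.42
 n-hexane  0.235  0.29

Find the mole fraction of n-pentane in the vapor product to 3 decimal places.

y_n-pentane = 0.200

Rachford–Rice: g(ψ) = Σ zᵢ(Kᵢ−1)/(1+ψ(Kᵢ−1)) = 0.
Check two-phase: ΣzᵢKᵢ = 1.077 > 1 and Σzᵢ/Kᵢ = 1.713 > 1, so g(0) = 0.077 > 0 and g(1) = -0.713 < 0.
Iterate (Newton) starting at ψ = 0.5:
  ψ = 0.500: g = -0.2184, g' = -0.611 → ψ = 0.143
  ψ = 0.143: g = -0.0134, g' = -0.591 → ψ = 0.120
Converged at ψ = 0.120.
Compositions from xᵢ = zᵢ/(1+ψ(Kᵢ−1)), yᵢ = Kᵢxᵢ:
  1-butene: x = 0.124, y = 0.276
  n-butane: x = 0.170, y = 0.373
  n-pentane: x = 0.266, y = 0.200
  acetone: x = 0.184, y = 0.077
  n-hexane: x = 0.257, y = 0.075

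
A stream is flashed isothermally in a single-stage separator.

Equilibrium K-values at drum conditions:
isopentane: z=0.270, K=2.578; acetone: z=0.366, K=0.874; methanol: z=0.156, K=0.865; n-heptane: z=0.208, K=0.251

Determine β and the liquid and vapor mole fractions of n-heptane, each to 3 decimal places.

β = 0.336, x_n-heptane = 0.278, y_n-heptane = 0.070

Let β = V/F and solve Σ zᵢ(Kᵢ−1)/(1+β(Kᵢ−1)) = 0.
g(0) = ΣzᵢKᵢ − 1 = 0.203 and g(1) = 1 − Σzᵢ/Kᵢ = -0.533, so a root lies in (0, 1).
Newton iteration, β⁰ = 0.46:
  β = 0.460: g = -0.0622, g' = -0.507 → β = 0.337
  β = 0.337: g = -0.0006, g' = -0.505 → β = 0.336
Converged at β = 0.336.
Compositions from xᵢ = zᵢ/(1+β(Kᵢ−1)), yᵢ = Kᵢxᵢ:
  isopentane: x = 0.176, y = 0.455
  acetone: x = 0.382, y = 0.334
  methanol: x = 0.163, y = 0.141
  n-heptane: x = 0.278, y = 0.070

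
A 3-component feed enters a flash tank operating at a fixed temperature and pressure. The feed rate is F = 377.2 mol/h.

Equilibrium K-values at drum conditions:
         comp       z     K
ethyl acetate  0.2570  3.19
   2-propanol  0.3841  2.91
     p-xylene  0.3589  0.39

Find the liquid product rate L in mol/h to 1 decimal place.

L = 47.9 mol/h

Material balance + equilibrium reduce to Σ zᵢ(Kᵢ−1)/(1+V/F(Kᵢ−1)) = 0.
Feasibility: ΣzᵢKᵢ = 2.0775, Σzᵢ/Kᵢ = 1.1328 — both > 1, two phases present.
Iterate (Newton) starting at V/F = 0.5:
  V/F = 0.5000: g = 0.32891, g' = -0.9239 → V/F = 0.8560
  V/F = 0.8560: g = 0.01606, g' = -0.9358 → V/F = 0.8731
  V/F = 0.8731: g = -0.00015, g' = -0.9536 → V/F = 0.8730
Converged at V/F = 0.8730.
Then V = V/F·F = 0.8730·377.2 = 329.3 mol/h and L = F − V = 47.9 mol/h.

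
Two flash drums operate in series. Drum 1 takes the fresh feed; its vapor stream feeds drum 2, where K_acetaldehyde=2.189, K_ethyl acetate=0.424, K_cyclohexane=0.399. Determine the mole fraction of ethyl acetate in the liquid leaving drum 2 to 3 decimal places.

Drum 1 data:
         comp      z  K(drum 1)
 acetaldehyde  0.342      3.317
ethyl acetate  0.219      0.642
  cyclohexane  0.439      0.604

Drum 1:
Material balance + equilibrium reduce to Σ zᵢ(Kᵢ−1)/(1+ψ₁(Kᵢ−1)) = 0.
Check two-phase: ΣzᵢKᵢ = 1.540 > 1 and Σzᵢ/Kᵢ = 1.171 > 1, so g(0) = 0.540 > 0 and g(1) = -0.171 < 0.
Newton–Raphson from ψ₁ = 0.5:
  ψ₁ = 0.500: g = 0.0549, g' = -0.543 → ψ₁ = 0.601
  ψ₁ = 0.601: g = 0.0031, g' = -0.485 → ψ₁ = 0.608
Converged at ψ₁ = 0.608.
Drum-1 compositions:
  acetaldehyde: x = 0.142, y = 0.471
  ethyl acetate: x = 0.280, y = 0.180
  cyclohexane: x = 0.578, y = 0.349
Drum-2 feed = drum-1 vapor: z₂ = (0.4712, 0.1797, 0.3492).
Drum 2:
Iterate (Newton) starting at ψ₂ = 0.5:
  ψ₂ = 0.500: g = -0.0940, g' = -0.637 → ψ₂ = 0.352
  ψ₂ = 0.352: g = -0.0013, g' = -0.628 → ψ₂ = 0.350
Converged at ψ₂ = 0.350.
  acetaldehyde: x = 0.333, y = 0.728
  ethyl acetate: x = 0.225, y = 0.095
  cyclohexane: x = 0.442, y = 0.176

x_ethyl acetate (drum 2) = 0.225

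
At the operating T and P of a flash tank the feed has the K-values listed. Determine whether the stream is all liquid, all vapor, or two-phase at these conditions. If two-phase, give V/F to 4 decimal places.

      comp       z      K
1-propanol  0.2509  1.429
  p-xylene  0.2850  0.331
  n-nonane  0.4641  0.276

all liquid

ΣzᵢKᵢ = 0.5810; Σzᵢ/Kᵢ = 2.7181.
Since ΣzᵢKᵢ < 1 the mixture is below its bubble point — single liquid phase.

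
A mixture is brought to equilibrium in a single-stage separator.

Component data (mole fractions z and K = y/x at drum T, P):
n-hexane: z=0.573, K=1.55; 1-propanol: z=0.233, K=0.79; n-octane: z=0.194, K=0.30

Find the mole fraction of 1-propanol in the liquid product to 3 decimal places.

Newton–Raphson from V/F = 0.5:
  V/F = 0.500: g = -0.0164, g' = -0.344 → V/F = 0.452
  V/F = 0.452: g = -0.0004, g' = -0.327 → V/F = 0.451
Converged at V/F = 0.451.
Compositions from xᵢ = zᵢ/(1+V/F(Kᵢ−1)), yᵢ = Kᵢxᵢ:
  n-hexane: x = 0.459, y = 0.712
  1-propanol: x = 0.257, y = 0.203
  n-octane: x = 0.284, y = 0.085

x_1-propanol = 0.257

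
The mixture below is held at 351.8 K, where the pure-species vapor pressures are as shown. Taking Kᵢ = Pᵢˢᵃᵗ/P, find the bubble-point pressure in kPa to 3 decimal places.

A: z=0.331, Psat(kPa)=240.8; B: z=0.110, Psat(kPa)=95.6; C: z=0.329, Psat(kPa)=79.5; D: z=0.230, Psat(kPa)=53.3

Pbub = 128.635 kPa

At the bubble point ψ → 0, so ΣzᵢKᵢ = 1 with Kᵢ = Pᵢˢᵃᵗ/P ⇒ P = ΣzᵢPᵢˢᵃᵗ.
P = 0.331·240.8 + 0.110·95.6 + 0.329·79.5 + 0.230·53.3 = 128.635 kPa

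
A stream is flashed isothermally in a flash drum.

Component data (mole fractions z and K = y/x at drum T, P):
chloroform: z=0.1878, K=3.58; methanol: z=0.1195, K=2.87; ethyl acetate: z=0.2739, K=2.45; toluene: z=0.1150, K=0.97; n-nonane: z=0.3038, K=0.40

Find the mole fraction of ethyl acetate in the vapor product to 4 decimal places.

Newton iteration, V/F⁰ = 0.5:
  V/F = 0.5000: g = 0.29340, g' = -0.7668 → V/F = 0.8826
  V/F = 0.8826: g = 0.01535, g' = -0.7810 → V/F = 0.9023
  V/F = 0.9023: g = -0.00017, g' = -0.7989 → V/F = 0.9021
Converged at V/F = 0.9021.
Compositions from xᵢ = zᵢ/(1+V/F(Kᵢ−1)), yᵢ = Kᵢxᵢ:
  chloroform: x = 0.0564, y = 0.2021
  methanol: x = 0.0445, y = 0.1276
  ethyl acetate: x = 0.1187, y = 0.2908
  toluene: x = 0.1182, y = 0.1147
  n-nonane: x = 0.6622, y = 0.2649

y_ethyl acetate = 0.2908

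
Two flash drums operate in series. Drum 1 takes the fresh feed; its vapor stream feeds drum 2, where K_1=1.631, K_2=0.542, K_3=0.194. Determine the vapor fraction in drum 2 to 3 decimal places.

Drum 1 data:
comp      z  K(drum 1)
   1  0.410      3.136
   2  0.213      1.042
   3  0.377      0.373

Drum 1:
Newton iteration, ψ₁⁰ = 0.54:
  ψ₁ = 0.540: g = 0.0580, g' = -0.743 → ψ₁ = 0.618
Converged at ψ₁ = 0.618.
Drum-1 compositions:
  1: x = 0.177, y = 0.554
  2: x = 0.208, y = 0.216
  3: x = 0.616, y = 0.230
Drum-2 feed = drum-1 vapor: z₂ = (0.5540, 0.2163, 0.2297).
Drum 2:
Material balance + equilibrium reduce to Σ zᵢ(Kᵢ−1)/(1+ψ₂(Kᵢ−1)) = 0.
g(0) = ΣzᵢKᵢ − 1 = 0.065 and g(1) = 1 − Σzᵢ/Kᵢ = -0.923, so a root lies in (0, 1).
Newton iteration, ψ₂⁰ = 0.5:
  ψ₂ = 0.500: g = -0.1728, g' = -0.622 → ψ₂ = 0.222
  ψ₂ = 0.222: g = -0.0293, g' = -0.447 → ψ₂ = 0.157
  ψ₂ = 0.157: g = -0.0006, g' = -0.431 → ψ₂ = 0.156
Converged at ψ₂ = 0.156.
  1: x = 0.504, y = 0.823
  2: x = 0.233, y = 0.126
  3: x = 0.263, y = 0.051

V/F (drum 2) = 0.156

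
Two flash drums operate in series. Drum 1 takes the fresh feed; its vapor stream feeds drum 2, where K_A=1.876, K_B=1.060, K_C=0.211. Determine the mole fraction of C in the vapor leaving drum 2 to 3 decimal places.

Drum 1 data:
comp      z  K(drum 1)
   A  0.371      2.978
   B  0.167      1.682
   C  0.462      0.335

Drum 1:
Material balance + equilibrium reduce to Σ zᵢ(Kᵢ−1)/(1+ψ₁(Kᵢ−1)) = 0.
Check two-phase: ΣzᵢKᵢ = 1.541 > 1 and Σzᵢ/Kᵢ = 1.603 > 1, so g(0) = 0.541 > 0 and g(1) = -0.603 < 0.
Newton iteration, ψ₁⁰ = 0.34:
  ψ₁ = 0.340: g = 0.1342, g' = -0.911 → ψ₁ = 0.487
  ψ₁ = 0.487: g = 0.0046, g' = -0.867 → ψ₁ = 0.493
Converged at ψ₁ = 0.493.
Drum-1 compositions:
  A: x = 0.188, y = 0.560
  B: x = 0.125, y = 0.210
  C: x = 0.687, y = 0.230
Drum-2 feed = drum-1 vapor: z₂ = (0.5596, 0.2103, 0.2302).
Drum 2:
Newton–Raphson from ψ₂ = 0.5:
  ψ₂ = 0.500: g = 0.0532, g' = -0.599 → ψ₂ = 0.589
  ψ₂ = 0.589: g = -0.0036, g' = -0.687 → ψ₂ = 0.584
Converged at ψ₂ = 0.584.
  A: x = 0.370, y = 0.695
  B: x = 0.203, y = 0.215
  C: x = 0.427, y = 0.090

y_C (drum 2) = 0.090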